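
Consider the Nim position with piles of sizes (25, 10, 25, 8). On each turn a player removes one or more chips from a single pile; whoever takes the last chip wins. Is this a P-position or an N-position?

Nim-sum: 25 XOR 10 XOR 25 XOR 8 = 2.
The nim-sum is 2 ≠ 0, so this is an N-position: the player to move can win.

N-position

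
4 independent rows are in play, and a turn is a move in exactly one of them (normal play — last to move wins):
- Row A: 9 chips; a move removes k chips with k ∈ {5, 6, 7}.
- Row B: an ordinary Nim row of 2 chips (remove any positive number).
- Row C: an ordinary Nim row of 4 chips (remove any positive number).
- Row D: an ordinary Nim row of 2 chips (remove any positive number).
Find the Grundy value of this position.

5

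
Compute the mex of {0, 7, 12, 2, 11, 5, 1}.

3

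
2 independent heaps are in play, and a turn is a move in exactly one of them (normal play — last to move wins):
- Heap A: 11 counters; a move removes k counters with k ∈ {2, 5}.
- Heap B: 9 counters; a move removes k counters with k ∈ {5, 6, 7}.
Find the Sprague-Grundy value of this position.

Build the Grundy sequence for heap A with g(k) = mex{g(k−s) : s ∈ {2, 5}, s ≤ k}:
g(0) = mex{} = 0
g(1) = mex{} = 0
g(2) = mex{0} = 1
g(3) = mex{0} = 1
g(4) = mex{1} = 0
g(5) = mex{0,1} = 2
g(6) = mex{0} = 1
g(7) = mex{1,2} = 0
g(8) = mex{1} = 0
g(9) = mex{0} = 1
g(10) = mex{0,2} = 1
g(11) = mex{1} = 0
So g(11) = 0.
For heap B, compute g(0), g(1), … with moves {5, 6, 7}:
k:     0  1  2  3  4  5  6  7  8  9
g(k):  0  0  0  0  0  1  1  1  1  1
So g(9) = 1.
By the Sprague-Grundy theorem, the Grundy value of a sum of independent games is the XOR of the component values.
Combined value = 0 XOR 1 = 1.

1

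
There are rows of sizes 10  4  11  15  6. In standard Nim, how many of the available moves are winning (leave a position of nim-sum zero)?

Nim-sum: 10 ⊕ 4 ⊕ 11 ⊕ 15 ⊕ 6 = 12.
The overall nim-sum is X = 12. A row of size p has a winning move iff p XOR X < p (reduce it to p XOR X).
  10: 10 XOR 12 = 6 < 10 — winning move (to 6).
  4: 4 XOR 12 = 8 ≥ 4 — no move.
  11: 11 XOR 12 = 7 < 11 — winning move (to 7).
  15: 15 XOR 12 = 3 < 15 — winning move (to 3).
  6: 6 XOR 12 = 10 ≥ 6 — no move.
That gives 3 winning moves.

3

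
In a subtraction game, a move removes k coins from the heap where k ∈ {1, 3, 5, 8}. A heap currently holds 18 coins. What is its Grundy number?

1

Compute g(0), g(1), … for moves {1, 3, 5, 8}:
k:     0  1  2  3  4  5  6  7  8  9 10 11 12 13 14 15 16 17 18
g(k):  0  1  0  1  0  1  0  1  2  3  2  3  2  0  1  0  1  0  1
So g(18) = 1.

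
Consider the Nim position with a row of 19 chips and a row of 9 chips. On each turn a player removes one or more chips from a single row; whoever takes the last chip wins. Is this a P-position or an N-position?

N-position

In binary:
  10011  (19)
  01001  (9)
  -----
  11010  (26)
The nim-sum is 26 ≠ 0, so this is an N-position: the player to move can win.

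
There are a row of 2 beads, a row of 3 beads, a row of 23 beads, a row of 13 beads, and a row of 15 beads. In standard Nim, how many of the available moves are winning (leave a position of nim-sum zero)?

In binary:
  00010  (2)
  00011  (3)
  10111  (23)
  01101  (13)
  01111  (15)
  -----
  10100  (20)
The overall nim-sum is X = 20. A row of size p has a winning move iff p XOR X < p (reduce it to p XOR X).
  2: 2 XOR 20 = 22 ≥ 2 — no move.
  3: 3 XOR 20 = 23 ≥ 3 — no move.
  23: 23 XOR 20 = 3 < 23 — winning move (to 3).
  13: 13 XOR 20 = 25 ≥ 13 — no move.
  15: 15 XOR 20 = 27 ≥ 15 — no move.
That gives 1 winning move.

1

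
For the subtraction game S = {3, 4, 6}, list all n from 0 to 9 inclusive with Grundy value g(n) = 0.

Compute g(0), g(1), … for moves {3, 4, 6}:
g(0) = mex{} = 0
g(1) = mex{} = 0
g(2) = mex{} = 0
g(3) = mex{0} = 1
g(4) = mex{0} = 1
g(5) = mex{0} = 1
g(6) = mex{0,1} = 2
g(7) = mex{0,1} = 2
g(8) = mex{0,1} = 2
g(9) = mex{1,2} = 0
The P-positions (g = 0) in 0..9 are 0, 1, 2, 9.

0, 1, 2, 9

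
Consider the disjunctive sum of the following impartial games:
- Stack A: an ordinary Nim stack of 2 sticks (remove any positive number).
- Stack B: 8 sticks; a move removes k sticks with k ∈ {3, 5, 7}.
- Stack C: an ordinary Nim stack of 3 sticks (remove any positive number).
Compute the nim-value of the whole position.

3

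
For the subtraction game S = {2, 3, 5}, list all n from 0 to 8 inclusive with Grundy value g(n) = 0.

0, 1, 7, 8

Compute g(0), g(1), … for moves {2, 3, 5}:
k:     0  1  2  3  4  5  6  7  8
g(k):  0  0  1  1  2  2  3  0  0
The P-positions (g = 0) in 0..8 are 0, 1, 7, 8.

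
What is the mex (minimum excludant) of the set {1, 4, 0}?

2

The values 0, 1 are all present; 2 is the first non-negative integer missing from the set.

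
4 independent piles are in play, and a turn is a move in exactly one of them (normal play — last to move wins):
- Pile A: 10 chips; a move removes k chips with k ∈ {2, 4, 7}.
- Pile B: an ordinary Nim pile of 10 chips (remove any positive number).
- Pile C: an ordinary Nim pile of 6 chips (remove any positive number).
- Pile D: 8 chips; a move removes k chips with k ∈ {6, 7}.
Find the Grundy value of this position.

Grundy values for pile A (subtraction set {2, 4, 7}):
k:     0  1  2  3  4  5  6  7  8  9 10
g(k):  0  0  1  1  2  2  0  3  1  0  2
So g(10) = 2.
Pile B is a plain Nim pile of size 10, so its Grundy value is 10.
Pile C is a plain Nim pile of size 6, so its Grundy value is 6.
Grundy values for pile D (subtraction set {6, 7}):
k:     0  1  2  3  4  5  6  7  8
g(k):  0  0  0  0  0  0  1  1  1
So g(8) = 1.
By the Sprague-Grundy theorem, the Grundy value of a sum of independent games is the XOR of the component values.
Combined value = 2 XOR 10 XOR 6 XOR 1 = 15.

15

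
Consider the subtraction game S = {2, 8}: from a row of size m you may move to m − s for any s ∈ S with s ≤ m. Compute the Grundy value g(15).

0

Build the Grundy sequence with g(k) = mex{g(k−s) : s ∈ {2, 8}, s ≤ k}:
k:     0  1  2  3  4  5  6  7  8  9 10 11 12 13 14 15
g(k):  0  0  1  1  0  0  1  1  2  2  0  0  1  1  0  0
So g(15) = 0.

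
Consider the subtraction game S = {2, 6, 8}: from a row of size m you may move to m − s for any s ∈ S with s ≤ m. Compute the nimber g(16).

1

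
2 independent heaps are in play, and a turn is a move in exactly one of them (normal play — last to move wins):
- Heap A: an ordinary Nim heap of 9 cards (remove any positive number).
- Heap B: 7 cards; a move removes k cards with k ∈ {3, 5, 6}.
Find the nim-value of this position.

Heap A is a plain Nim heap of size 9, so its Grundy value is 9.
For heap B, compute g(0), g(1), … with moves {3, 5, 6}:
k:     0  1  2  3  4  5  6  7
g(k):  0  0  0  1  1  1  2  2
So g(7) = 2.
The value of a disjunctive sum is the nim-sum of the parts.
Combined value = 9 ⊕ 2 = 11.

11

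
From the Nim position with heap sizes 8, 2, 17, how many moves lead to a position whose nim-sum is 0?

1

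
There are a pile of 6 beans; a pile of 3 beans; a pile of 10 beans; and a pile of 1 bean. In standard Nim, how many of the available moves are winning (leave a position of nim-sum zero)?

1

Nim-sum: 6 XOR 3 XOR 10 XOR 1 = 14.
The overall nim-sum is X = 14. A pile of size p has a winning move iff p XOR X < p (reduce it to p XOR X).
  6: 6 XOR 14 = 8 ≥ 6 — no move.
  3: 3 XOR 14 = 13 ≥ 3 — no move.
  10: 10 XOR 14 = 4 < 10 — winning move (to 4).
  1: 1 XOR 14 = 15 ≥ 1 — no move.
That gives 1 winning move.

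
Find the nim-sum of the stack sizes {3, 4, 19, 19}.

7

Compute the nim-sum pairwise:
3 ^ 4 = 7
7 ^ 19 = 20
20 ^ 19 = 7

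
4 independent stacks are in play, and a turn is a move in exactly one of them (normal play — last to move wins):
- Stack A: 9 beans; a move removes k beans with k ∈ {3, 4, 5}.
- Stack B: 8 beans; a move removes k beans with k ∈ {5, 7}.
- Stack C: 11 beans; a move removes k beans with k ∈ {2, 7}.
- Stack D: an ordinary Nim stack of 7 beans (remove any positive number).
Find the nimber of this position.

7

For stack A, compute g(0), g(1), … with moves {3, 4, 5}:
g(0) = mex{} = 0
g(1) = mex{} = 0
g(2) = mex{} = 0
g(3) = mex{0} = 1
g(4) = mex{0} = 1
g(5) = mex{0} = 1
g(6) = mex{0,1} = 2
g(7) = mex{0,1} = 2
g(8) = mex{1} = 0
g(9) = mex{1,2} = 0
So g(9) = 0.
For stack B, compute g(0), g(1), … with moves {5, 7}:
k:     0  1  2  3  4  5  6  7  8
g(k):  0  0  0  0  0  1  1  1  1
So g(8) = 1.
Grundy values for stack C (subtraction set {2, 7}):
g(0) = mex{} = 0
g(1) = mex{} = 0
g(2) = mex{0} = 1
g(3) = mex{0} = 1
g(4) = mex{1} = 0
g(5) = mex{1} = 0
g(6) = mex{0} = 1
g(7) = mex{0} = 1
g(8) = mex{0,1} = 2
g(9) = mex{1} = 0
g(10) = mex{1,2} = 0
g(11) = mex{0} = 1
So g(11) = 1.
Stack D is a plain Nim stack of size 7, so its Grundy value is 7.
By the Sprague-Grundy theorem, the Grundy value of a sum of independent games is the XOR of the component values.
Combined value = 0 ⊕ 1 ⊕ 1 ⊕ 7 = 7.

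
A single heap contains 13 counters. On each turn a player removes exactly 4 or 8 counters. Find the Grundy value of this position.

Build the Grundy sequence with g(k) = mex{g(k−s) : s ∈ {4, 8}, s ≤ k}:
g(0) = mex{} = 0
g(1) = mex{} = 0
g(2) = mex{} = 0
g(3) = mex{} = 0
g(4) = mex{0} = 1
g(5) = mex{0} = 1
g(6) = mex{0} = 1
g(7) = mex{0} = 1
g(8) = mex{0,1} = 2
g(9) = mex{0,1} = 2
g(10) = mex{0,1} = 2
g(11) = mex{0,1} = 2
g(12) = mex{1,2} = 0
g(13) = mex{1,2} = 0
So g(13) = 0.

0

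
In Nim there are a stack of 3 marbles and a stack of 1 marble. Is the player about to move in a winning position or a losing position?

Winning position

Nim-sum: 3 ⊕ 1 = 2.
The nim-sum is 2 ≠ 0, so this is an N-position: the player to move can win.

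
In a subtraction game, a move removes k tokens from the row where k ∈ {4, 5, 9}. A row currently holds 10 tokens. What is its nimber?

Build the Grundy sequence with g(k) = mex{g(k−s) : s ∈ {4, 5, 9}, s ≤ k}:
g(0) = mex{} = 0
g(1) = mex{} = 0
g(2) = mex{} = 0
g(3) = mex{} = 0
g(4) = mex{0} = 1
g(5) = mex{0} = 1
g(6) = mex{0} = 1
g(7) = mex{0} = 1
g(8) = mex{0,1} = 2
g(9) = mex{0,1} = 2
g(10) = mex{0,1} = 2
So g(10) = 2.

2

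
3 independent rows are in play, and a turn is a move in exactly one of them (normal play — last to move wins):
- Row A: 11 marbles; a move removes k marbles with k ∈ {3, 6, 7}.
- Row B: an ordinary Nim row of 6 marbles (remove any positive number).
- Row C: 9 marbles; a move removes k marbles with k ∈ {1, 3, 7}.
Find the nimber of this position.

Grundy values for row A (subtraction set {3, 6, 7}):
k:     0  1  2  3  4  5  6  7  8  9 10 11
g(k):  0  0  0  1  1  1  2  2  2  3  0  0
So g(11) = 0.
Row B is a plain Nim row of size 6, so its Grundy value is 6.
Build the Grundy sequence for row C with g(k) = mex{g(k−s) : s ∈ {1, 3, 7}, s ≤ k}:
g(0) = mex{} = 0
g(1) = mex{0} = 1
g(2) = mex{1} = 0
g(3) = mex{0} = 1
g(4) = mex{1} = 0
g(5) = mex{0} = 1
g(6) = mex{1} = 0
g(7) = mex{0} = 1
g(8) = mex{1} = 0
g(9) = mex{0} = 1
So g(9) = 1.
By the Sprague-Grundy theorem, the Grundy value of a sum of independent games is the XOR of the component values.
Combined value = 0 XOR 6 XOR 1 = 7.

7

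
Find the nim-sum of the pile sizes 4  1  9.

12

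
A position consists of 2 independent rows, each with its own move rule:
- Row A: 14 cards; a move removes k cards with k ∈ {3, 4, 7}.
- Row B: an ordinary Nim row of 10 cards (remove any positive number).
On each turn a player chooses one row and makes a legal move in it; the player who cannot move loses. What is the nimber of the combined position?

Grundy values for row A (subtraction set {3, 4, 7}):
g(0) = mex{} = 0
g(1) = mex{} = 0
g(2) = mex{} = 0
g(3) = mex{0} = 1
g(4) = mex{0} = 1
g(5) = mex{0} = 1
g(6) = mex{0,1} = 2
g(7) = mex{0,1} = 2
g(8) = mex{0,1} = 2
g(9) = mex{0,1,2} = 3
g(10) = mex{1,2} = 0
g(11) = mex{1,2} = 0
g(12) = mex{1,2,3} = 0
g(13) = mex{0,2,3} = 1
g(14) = mex{0,2} = 1
So g(14) = 1.
Row B is a plain Nim row of size 10, so its Grundy value is 10.
By the Sprague-Grundy theorem, the Grundy value of a sum of independent games is the XOR of the component values.
Combined value = 1 XOR 10 = 11.

11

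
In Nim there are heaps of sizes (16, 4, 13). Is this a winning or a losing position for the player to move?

Compute the nim-sum pairwise:
16 ^ 4 = 20
20 ^ 13 = 25
The nim-sum is 25 ≠ 0, so this is an N-position: the player to move can win.

Winning position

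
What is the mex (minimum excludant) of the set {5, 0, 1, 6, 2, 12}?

3

The values 0, 1, 2 are all present; 3 is the first non-negative integer missing from the set.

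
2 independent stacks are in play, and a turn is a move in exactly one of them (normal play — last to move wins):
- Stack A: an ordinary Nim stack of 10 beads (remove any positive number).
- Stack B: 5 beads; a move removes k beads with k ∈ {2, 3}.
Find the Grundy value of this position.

Stack A is a plain Nim stack of size 10, so its Grundy value is 10.
For stack B, compute g(0), g(1), … with moves {2, 3}:
g(0) = mex{} = 0
g(1) = mex{} = 0
g(2) = mex{0} = 1
g(3) = mex{0} = 1
g(4) = mex{0,1} = 2
g(5) = mex{1} = 0
So g(5) = 0.
By the Sprague-Grundy theorem, the Grundy value of a sum of independent games is the XOR of the component values.
Combined value = 10 ⊕ 0 = 10.

10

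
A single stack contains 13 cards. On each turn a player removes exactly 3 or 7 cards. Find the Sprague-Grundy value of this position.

1

Compute g(0), g(1), … for moves {3, 7}:
g(0) = mex{} = 0
g(1) = mex{} = 0
g(2) = mex{} = 0
g(3) = mex{0} = 1
g(4) = mex{0} = 1
g(5) = mex{0} = 1
g(6) = mex{1} = 0
g(7) = mex{0,1} = 2
g(8) = mex{0,1} = 2
g(9) = mex{0} = 1
g(10) = mex{1,2} = 0
g(11) = mex{1,2} = 0
g(12) = mex{1} = 0
g(13) = mex{0} = 1
So g(13) = 1.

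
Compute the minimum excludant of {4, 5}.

0 is not in the set, so the mex is 0.

0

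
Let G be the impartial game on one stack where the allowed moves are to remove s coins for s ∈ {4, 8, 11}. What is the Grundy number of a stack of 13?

3

Grundy values for subtraction set {4, 8, 11}:
g(0) = mex{} = 0
g(1) = mex{} = 0
g(2) = mex{} = 0
g(3) = mex{} = 0
g(4) = mex{0} = 1
g(5) = mex{0} = 1
g(6) = mex{0} = 1
g(7) = mex{0} = 1
g(8) = mex{0,1} = 2
g(9) = mex{0,1} = 2
g(10) = mex{0,1} = 2
g(11) = mex{0,1} = 2
g(12) = mex{0,1,2} = 3
g(13) = mex{0,1,2} = 3
So g(13) = 3.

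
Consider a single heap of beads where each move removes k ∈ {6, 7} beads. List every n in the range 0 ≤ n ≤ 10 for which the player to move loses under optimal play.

0, 1, 2, 3, 4, 5

Build the Grundy sequence with g(k) = mex{g(k−s) : s ∈ {6, 7}, s ≤ k}:
g(0) = mex{} = 0
g(1) = mex{} = 0
g(2) = mex{} = 0
g(3) = mex{} = 0
g(4) = mex{} = 0
g(5) = mex{} = 0
g(6) = mex{0} = 1
g(7) = mex{0} = 1
g(8) = mex{0} = 1
g(9) = mex{0} = 1
g(10) = mex{0} = 1
The P-positions (g = 0) in 0..10 are 0, 1, 2, 3, 4, 5.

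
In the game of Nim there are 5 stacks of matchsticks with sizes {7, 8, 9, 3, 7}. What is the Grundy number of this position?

2

Compute the nim-sum pairwise:
7 ⊕ 8 = 15
15 ⊕ 9 = 6
6 ⊕ 3 = 5
5 ⊕ 7 = 2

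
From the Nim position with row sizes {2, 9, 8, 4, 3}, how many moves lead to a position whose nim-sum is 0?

1

Bitwise XOR of the heap sizes:
  0010  (2)
  1001  (9)
  1000  (8)
  0100  (4)
  0011  (3)
  ----
  0100  (4)
The overall nim-sum is X = 4. A row of size p has a winning move iff p XOR X < p (reduce it to p XOR X).
  2: 2 XOR 4 = 6 ≥ 2 — no move.
  9: 9 XOR 4 = 13 ≥ 9 — no move.
  8: 8 XOR 4 = 12 ≥ 8 — no move.
  4: 4 XOR 4 = 0 < 4 — winning move (to 0).
  3: 3 XOR 4 = 7 ≥ 3 — no move.
That gives 1 winning move.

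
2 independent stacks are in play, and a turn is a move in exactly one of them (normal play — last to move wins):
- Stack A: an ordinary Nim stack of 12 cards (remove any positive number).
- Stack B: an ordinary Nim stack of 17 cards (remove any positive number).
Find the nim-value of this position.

29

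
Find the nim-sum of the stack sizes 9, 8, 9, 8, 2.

Bitwise XOR of the heap sizes:
  1001  (9)
  1000  (8)
  1001  (9)
  1000  (8)
  0010  (2)
  ----
  0010  (2)

2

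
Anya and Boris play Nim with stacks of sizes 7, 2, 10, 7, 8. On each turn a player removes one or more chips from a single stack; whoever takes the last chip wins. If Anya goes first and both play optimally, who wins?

In binary:
  0111  (7)
  0010  (2)
  1010  (10)
  0111  (7)
  1000  (8)
  ----
  0000  (0)
The nim-sum is 0, so this is a P-position: the player to move is in a losing position under optimal play; Anya is about to move from it and so loses — Boris wins.

Boris wins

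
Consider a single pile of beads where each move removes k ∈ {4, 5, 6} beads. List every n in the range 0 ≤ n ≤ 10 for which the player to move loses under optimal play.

0, 1, 2, 3, 10

Compute g(0), g(1), … for moves {4, 5, 6}:
g(0) = mex{} = 0
g(1) = mex{} = 0
g(2) = mex{} = 0
g(3) = mex{} = 0
g(4) = mex{0} = 1
g(5) = mex{0} = 1
g(6) = mex{0} = 1
g(7) = mex{0} = 1
g(8) = mex{0,1} = 2
g(9) = mex{0,1} = 2
g(10) = mex{1} = 0
The P-positions (g = 0) in 0..10 are 0, 1, 2, 3, 10.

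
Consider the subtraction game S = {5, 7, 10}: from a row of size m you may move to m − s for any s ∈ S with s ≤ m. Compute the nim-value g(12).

2

Build the Grundy sequence with g(k) = mex{g(k−s) : s ∈ {5, 7, 10}, s ≤ k}:
k:     0  1  2  3  4  5  6  7  8  9 10 11 12
g(k):  0  0  0  0  0  1  1  1  1  1  2  2  2
So g(12) = 2.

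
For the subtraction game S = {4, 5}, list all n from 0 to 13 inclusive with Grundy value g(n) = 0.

0, 1, 2, 3, 9, 10, 11, 12

Compute g(0), g(1), … for moves {4, 5}:
k:     0  1  2  3  4  5  6  7  8  9 10 11 12 13
g(k):  0  0  0  0  1  1  1  1  2  0  0  0  0  1
The P-positions (g = 0) in 0..13 are 0, 1, 2, 3, 9, 10, 11, 12.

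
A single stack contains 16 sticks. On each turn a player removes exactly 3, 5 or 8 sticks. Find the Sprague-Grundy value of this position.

1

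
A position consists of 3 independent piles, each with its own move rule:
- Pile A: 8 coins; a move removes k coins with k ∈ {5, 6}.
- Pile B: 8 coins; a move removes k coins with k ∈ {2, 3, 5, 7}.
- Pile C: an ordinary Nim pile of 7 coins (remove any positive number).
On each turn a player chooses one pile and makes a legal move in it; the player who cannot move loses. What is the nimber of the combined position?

2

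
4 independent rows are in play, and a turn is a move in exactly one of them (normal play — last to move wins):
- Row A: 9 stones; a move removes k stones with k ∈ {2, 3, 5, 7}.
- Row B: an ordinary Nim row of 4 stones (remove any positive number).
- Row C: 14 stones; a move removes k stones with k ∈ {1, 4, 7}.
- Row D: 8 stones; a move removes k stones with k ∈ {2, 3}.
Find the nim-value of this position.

4

For row A, compute g(0), g(1), … with moves {2, 3, 5, 7}:
g(0) = mex{} = 0
g(1) = mex{} = 0
g(2) = mex{0} = 1
g(3) = mex{0} = 1
g(4) = mex{0,1} = 2
g(5) = mex{0,1} = 2
g(6) = mex{0,1,2} = 3
g(7) = mex{0,1,2} = 3
g(8) = mex{0,1,2,3} = 4
g(9) = mex{1,2,3} = 0
So g(9) = 0.
Row B is a plain Nim row of size 4, so its Grundy value is 4.
Build the Grundy sequence for row C with g(k) = mex{g(k−s) : s ∈ {1, 4, 7}, s ≤ k}:
k:     0  1  2  3  4  5  6  7  8  9 10 11 12 13 14
g(k):  0  1  0  1  2  0  1  2  0  1  0  1  2  0  1
So g(14) = 1.
For row D, compute g(0), g(1), … with moves {2, 3}:
k:     0  1  2  3  4  5  6  7  8
g(k):  0  0  1  1  2  0  0  1  1
So g(8) = 1.
The value of a disjunctive sum is the nim-sum of the parts.
Combined value = 0 XOR 4 XOR 1 XOR 1 = 4.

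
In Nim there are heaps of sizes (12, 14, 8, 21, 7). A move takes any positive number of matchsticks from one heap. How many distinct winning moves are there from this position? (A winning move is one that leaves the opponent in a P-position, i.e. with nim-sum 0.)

Nim-sum: 12 ⊕ 14 ⊕ 8 ⊕ 21 ⊕ 7 = 24.
The overall nim-sum is X = 24. A heap of size p has a winning move iff p XOR X < p (reduce it to p XOR X).
  12: 12 XOR 24 = 20 ≥ 12 — no move.
  14: 14 XOR 24 = 22 ≥ 14 — no move.
  8: 8 XOR 24 = 16 ≥ 8 — no move.
  21: 21 XOR 24 = 13 < 21 — winning move (to 13).
  7: 7 XOR 24 = 31 ≥ 7 — no move.
That gives 1 winning move.

1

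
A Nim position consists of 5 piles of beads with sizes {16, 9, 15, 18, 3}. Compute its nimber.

7

Compute the nim-sum pairwise:
16 ⊕ 9 = 25
25 ⊕ 15 = 22
22 ⊕ 18 = 4
4 ⊕ 3 = 7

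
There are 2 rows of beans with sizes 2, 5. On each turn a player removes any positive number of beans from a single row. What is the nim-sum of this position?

7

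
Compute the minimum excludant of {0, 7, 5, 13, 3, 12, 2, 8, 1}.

The values 0, 1, 2, 3 are all present; 4 is the first non-negative integer missing from the set.

4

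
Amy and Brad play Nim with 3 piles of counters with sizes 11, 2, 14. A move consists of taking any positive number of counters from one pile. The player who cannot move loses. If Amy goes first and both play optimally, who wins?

Nim-sum: 11 XOR 2 XOR 14 = 7.
The nim-sum is 7 ≠ 0, so this is an N-position: the player to move can win; Amy has a winning move.

Amy wins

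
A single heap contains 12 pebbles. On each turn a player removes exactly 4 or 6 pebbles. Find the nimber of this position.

Build the Grundy sequence with g(k) = mex{g(k−s) : s ∈ {4, 6}, s ≤ k}:
g(0) = mex{} = 0
g(1) = mex{} = 0
g(2) = mex{} = 0
g(3) = mex{} = 0
g(4) = mex{0} = 1
g(5) = mex{0} = 1
g(6) = mex{0} = 1
g(7) = mex{0} = 1
g(8) = mex{0,1} = 2
g(9) = mex{0,1} = 2
g(10) = mex{1} = 0
g(11) = mex{1} = 0
g(12) = mex{1,2} = 0
So g(12) = 0.

0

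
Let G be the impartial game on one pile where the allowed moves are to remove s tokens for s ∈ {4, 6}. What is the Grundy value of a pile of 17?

1

Build the Grundy sequence with g(k) = mex{g(k−s) : s ∈ {4, 6}, s ≤ k}:
k:     0  1  2  3  4  5  6  7  8  9 10 11 12 13 14 15 16 17
g(k):  0  0  0  0  1  1  1  1  2  2  0  0  0  0  1  1  1  1
So g(17) = 1.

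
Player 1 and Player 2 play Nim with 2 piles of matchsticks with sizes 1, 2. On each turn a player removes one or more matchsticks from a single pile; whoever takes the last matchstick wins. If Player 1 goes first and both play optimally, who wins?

Player 1 wins

Compute the nim-sum pairwise:
1 ^ 2 = 3
The nim-sum is 3 ≠ 0, so this is an N-position: the player to move can win; Player 1 has a winning move.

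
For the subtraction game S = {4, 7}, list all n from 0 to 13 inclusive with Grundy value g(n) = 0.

Build the Grundy sequence with g(k) = mex{g(k−s) : s ∈ {4, 7}, s ≤ k}:
g(0) = mex{} = 0
g(1) = mex{} = 0
g(2) = mex{} = 0
g(3) = mex{} = 0
g(4) = mex{0} = 1
g(5) = mex{0} = 1
g(6) = mex{0} = 1
g(7) = mex{0} = 1
g(8) = mex{0,1} = 2
g(9) = mex{0,1} = 2
g(10) = mex{0,1} = 2
g(11) = mex{1} = 0
g(12) = mex{1,2} = 0
g(13) = mex{1,2} = 0
The P-positions (g = 0) in 0..13 are 0, 1, 2, 3, 11, 12, 13.

0, 1, 2, 3, 11, 12, 13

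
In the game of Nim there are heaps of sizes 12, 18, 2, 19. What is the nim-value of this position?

15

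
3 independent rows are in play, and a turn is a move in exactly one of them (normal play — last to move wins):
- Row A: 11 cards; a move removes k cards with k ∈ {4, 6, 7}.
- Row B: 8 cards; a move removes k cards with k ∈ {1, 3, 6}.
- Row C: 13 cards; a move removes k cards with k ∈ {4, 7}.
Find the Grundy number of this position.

2

For row A, compute g(0), g(1), … with moves {4, 6, 7}:
k:     0  1  2  3  4  5  6  7  8  9 10 11
g(k):  0  0  0  0  1  1  1  1  2  2  2  0
So g(11) = 0.
Build the Grundy sequence for row B with g(k) = mex{g(k−s) : s ∈ {1, 3, 6}, s ≤ k}:
g(0) = mex{} = 0
g(1) = mex{0} = 1
g(2) = mex{1} = 0
g(3) = mex{0} = 1
g(4) = mex{1} = 0
g(5) = mex{0} = 1
g(6) = mex{0,1} = 2
g(7) = mex{0,1,2} = 3
g(8) = mex{0,1,3} = 2
So g(8) = 2.
Grundy values for row C (subtraction set {4, 7}):
k:     0  1  2  3  4  5  6  7  8  9 10 11 12 13
g(k):  0  0  0  0  1  1  1  1  2  2  2  0  0  0
So g(13) = 0.
The value of a disjunctive sum is the nim-sum of the parts.
Combined value = 0 XOR 2 XOR 0 = 2.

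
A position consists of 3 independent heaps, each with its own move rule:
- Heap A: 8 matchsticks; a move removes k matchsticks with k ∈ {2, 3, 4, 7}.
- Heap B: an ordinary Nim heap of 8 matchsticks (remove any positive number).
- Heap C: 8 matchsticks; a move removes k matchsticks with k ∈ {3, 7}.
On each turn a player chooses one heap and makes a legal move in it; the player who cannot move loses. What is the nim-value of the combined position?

Grundy values for heap A (subtraction set {2, 3, 4, 7}):
g(0) = mex{} = 0
g(1) = mex{} = 0
g(2) = mex{0} = 1
g(3) = mex{0} = 1
g(4) = mex{0,1} = 2
g(5) = mex{0,1} = 2
g(6) = mex{1,2} = 0
g(7) = mex{0,1,2} = 3
g(8) = mex{0,2} = 1
So g(8) = 1.
Heap B is a plain Nim heap of size 8, so its Grundy value is 8.
For heap C, compute g(0), g(1), … with moves {3, 7}:
g(0) = mex{} = 0
g(1) = mex{} = 0
g(2) = mex{} = 0
g(3) = mex{0} = 1
g(4) = mex{0} = 1
g(5) = mex{0} = 1
g(6) = mex{1} = 0
g(7) = mex{0,1} = 2
g(8) = mex{0,1} = 2
So g(8) = 2.
By the Sprague-Grundy theorem, the Grundy value of a sum of independent games is the XOR of the component values.
Combined value = 1 XOR 8 XOR 2 = 11.

11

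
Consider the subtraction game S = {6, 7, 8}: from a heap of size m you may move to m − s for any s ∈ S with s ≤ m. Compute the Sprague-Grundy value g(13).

2

Compute g(0), g(1), … for moves {6, 7, 8}:
g(0) = mex{} = 0
g(1) = mex{} = 0
g(2) = mex{} = 0
g(3) = mex{} = 0
g(4) = mex{} = 0
g(5) = mex{} = 0
g(6) = mex{0} = 1
g(7) = mex{0} = 1
g(8) = mex{0} = 1
g(9) = mex{0} = 1
g(10) = mex{0} = 1
g(11) = mex{0} = 1
g(12) = mex{0,1} = 2
g(13) = mex{0,1} = 2
So g(13) = 2.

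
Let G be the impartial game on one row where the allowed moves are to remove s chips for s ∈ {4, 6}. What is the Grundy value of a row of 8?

2

Grundy values for subtraction set {4, 6}:
k:     0  1  2  3  4  5  6  7  8
g(k):  0  0  0  0  1  1  1  1  2
So g(8) = 2.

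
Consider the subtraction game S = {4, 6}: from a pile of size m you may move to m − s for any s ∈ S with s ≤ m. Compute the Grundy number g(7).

Compute g(0), g(1), … for moves {4, 6}:
k:     0  1  2  3  4  5  6  7
g(k):  0  0  0  0  1  1  1  1
So g(7) = 1.

1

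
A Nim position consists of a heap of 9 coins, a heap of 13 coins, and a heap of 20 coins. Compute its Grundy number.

Nim-sum: 9 ^ 13 ^ 20 = 16.

16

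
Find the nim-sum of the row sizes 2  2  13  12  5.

4

Compute the nim-sum pairwise:
2 ⊕ 2 = 0
0 ⊕ 13 = 13
13 ⊕ 12 = 1
1 ⊕ 5 = 4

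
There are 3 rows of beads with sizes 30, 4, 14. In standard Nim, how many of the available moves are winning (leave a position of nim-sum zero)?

1

Nim-sum: 30 ⊕ 4 ⊕ 14 = 20.
The overall nim-sum is X = 20. A row of size p has a winning move iff p XOR X < p (reduce it to p XOR X).
  30: 30 XOR 20 = 10 < 30 — winning move (to 10).
  4: 4 XOR 20 = 16 ≥ 4 — no move.
  14: 14 XOR 20 = 26 ≥ 14 — no move.
That gives 1 winning move.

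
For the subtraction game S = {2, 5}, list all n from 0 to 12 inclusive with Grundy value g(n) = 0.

0, 1, 4, 7, 8, 11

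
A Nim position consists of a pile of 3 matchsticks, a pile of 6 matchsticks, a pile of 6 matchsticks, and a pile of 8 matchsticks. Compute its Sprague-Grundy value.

Compute the nim-sum pairwise:
3 ⊕ 6 = 5
5 ⊕ 6 = 3
3 ⊕ 8 = 11

11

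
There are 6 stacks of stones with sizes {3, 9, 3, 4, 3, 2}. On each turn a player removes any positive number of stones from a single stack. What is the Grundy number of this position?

Nim-sum: 3 ^ 9 ^ 3 ^ 4 ^ 3 ^ 2 = 12.

12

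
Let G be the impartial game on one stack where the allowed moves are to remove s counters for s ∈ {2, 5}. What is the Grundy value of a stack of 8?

0

Compute g(0), g(1), … for moves {2, 5}:
g(0) = mex{} = 0
g(1) = mex{} = 0
g(2) = mex{0} = 1
g(3) = mex{0} = 1
g(4) = mex{1} = 0
g(5) = mex{0,1} = 2
g(6) = mex{0} = 1
g(7) = mex{1,2} = 0
g(8) = mex{1} = 0
So g(8) = 0.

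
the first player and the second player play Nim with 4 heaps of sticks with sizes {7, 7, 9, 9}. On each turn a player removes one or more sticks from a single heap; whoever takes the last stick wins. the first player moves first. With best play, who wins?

Nim-sum: 7 XOR 7 XOR 9 XOR 9 = 0.
The nim-sum is 0, so this is a P-position: the player to move is in a losing position under optimal play; the first player is about to move from it and so loses — the second player wins.

the second player wins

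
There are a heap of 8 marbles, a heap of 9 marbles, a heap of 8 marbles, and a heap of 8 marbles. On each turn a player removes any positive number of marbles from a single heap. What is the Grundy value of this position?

1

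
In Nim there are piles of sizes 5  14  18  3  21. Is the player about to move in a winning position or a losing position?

Winning position

Write each in binary and XOR column by column:
  00101  (5)
  01110  (14)
  10010  (18)
  00011  (3)
  10101  (21)
  -----
  01111  (15)
The nim-sum is 15 ≠ 0, so this is an N-position: the player to move can win.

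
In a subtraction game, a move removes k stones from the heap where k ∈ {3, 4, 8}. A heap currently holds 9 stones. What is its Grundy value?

Compute g(0), g(1), … for moves {3, 4, 8}:
g(0) = mex{} = 0
g(1) = mex{} = 0
g(2) = mex{} = 0
g(3) = mex{0} = 1
g(4) = mex{0} = 1
g(5) = mex{0} = 1
g(6) = mex{0,1} = 2
g(7) = mex{1} = 0
g(8) = mex{0,1} = 2
g(9) = mex{0,1,2} = 3
So g(9) = 3.

3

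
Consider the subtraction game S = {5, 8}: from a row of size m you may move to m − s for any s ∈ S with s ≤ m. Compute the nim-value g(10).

Build the Grundy sequence with g(k) = mex{g(k−s) : s ∈ {5, 8}, s ≤ k}:
g(0) = mex{} = 0
g(1) = mex{} = 0
g(2) = mex{} = 0
g(3) = mex{} = 0
g(4) = mex{} = 0
g(5) = mex{0} = 1
g(6) = mex{0} = 1
g(7) = mex{0} = 1
g(8) = mex{0} = 1
g(9) = mex{0} = 1
g(10) = mex{0,1} = 2
So g(10) = 2.

2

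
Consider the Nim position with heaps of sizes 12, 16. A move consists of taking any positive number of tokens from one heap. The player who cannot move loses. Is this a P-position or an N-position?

N-position

Bitwise XOR of the heap sizes:
  01100  (12)
  10000  (16)
  -----
  11100  (28)
The nim-sum is 28 ≠ 0, so this is an N-position: the player to move can win.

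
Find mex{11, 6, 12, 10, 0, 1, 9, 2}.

The values 0, 1, 2 are all present; 3 is the first non-negative integer missing from the set.

3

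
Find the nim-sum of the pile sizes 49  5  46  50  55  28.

Bitwise XOR of the heap sizes:
  110001  (49)
  000101  (5)
  101110  (46)
  110010  (50)
  110111  (55)
  011100  (28)
  ------
  000011  (3)

3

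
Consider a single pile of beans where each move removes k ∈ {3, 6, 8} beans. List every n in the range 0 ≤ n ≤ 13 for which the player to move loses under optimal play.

0, 1, 2, 11, 12, 13

Build the Grundy sequence with g(k) = mex{g(k−s) : s ∈ {3, 6, 8}, s ≤ k}:
k:     0  1  2  3  4  5  6  7  8  9 10 11 12 13
g(k):  0  0  0  1  1  1  2  2  2  3  3  0  0  0
The P-positions (g = 0) in 0..13 are 0, 1, 2, 11, 12, 13.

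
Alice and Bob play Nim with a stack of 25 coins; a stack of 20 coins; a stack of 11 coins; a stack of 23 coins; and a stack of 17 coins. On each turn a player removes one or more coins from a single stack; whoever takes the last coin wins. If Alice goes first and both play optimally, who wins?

Write each in binary and XOR column by column:
  11001  (25)
  10100  (20)
  01011  (11)
  10111  (23)
  10001  (17)
  -----
  00000  (0)
The nim-sum is 0, so this is a P-position: the player to move is in a losing position under optimal play; Alice is about to move from it and so loses — Bob wins.

Bob wins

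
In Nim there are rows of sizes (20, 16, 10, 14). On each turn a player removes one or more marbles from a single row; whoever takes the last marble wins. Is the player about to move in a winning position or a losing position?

Nim-sum: 20 ^ 16 ^ 10 ^ 14 = 0.
The nim-sum is 0, so this is a P-position: the player to move is in a losing position under optimal play.

Losing position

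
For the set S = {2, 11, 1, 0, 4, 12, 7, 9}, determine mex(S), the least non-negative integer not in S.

3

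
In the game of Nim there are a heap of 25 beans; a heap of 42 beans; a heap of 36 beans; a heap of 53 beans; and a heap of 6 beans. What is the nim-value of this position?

36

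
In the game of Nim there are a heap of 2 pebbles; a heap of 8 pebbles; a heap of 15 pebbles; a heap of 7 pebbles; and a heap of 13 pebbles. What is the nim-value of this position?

15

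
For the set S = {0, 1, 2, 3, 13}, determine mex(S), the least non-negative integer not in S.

The values 0, 1, 2, 3 are all present; 4 is the first non-negative integer missing from the set.

4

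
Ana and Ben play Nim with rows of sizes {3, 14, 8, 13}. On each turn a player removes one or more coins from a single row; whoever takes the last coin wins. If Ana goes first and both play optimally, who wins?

Ana wins

Nim-sum: 3 ⊕ 14 ⊕ 8 ⊕ 13 = 8.
The nim-sum is 8 ≠ 0, so this is an N-position: the player to move can win; Ana has a winning move.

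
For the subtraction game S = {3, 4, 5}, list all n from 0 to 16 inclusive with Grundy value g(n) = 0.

0, 1, 2, 8, 9, 10, 16

Build the Grundy sequence with g(k) = mex{g(k−s) : s ∈ {3, 4, 5}, s ≤ k}:
k:     0  1  2  3  4  5  6  7  8  9 10 11 12 13 14 15 16
g(k):  0  0  0  1  1  1  2  2  0  0  0  1  1  1  2  2  0
The P-positions (g = 0) in 0..16 are 0, 1, 2, 8, 9, 10, 16.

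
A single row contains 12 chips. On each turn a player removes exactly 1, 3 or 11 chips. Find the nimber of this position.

Compute g(0), g(1), … for moves {1, 3, 11}:
k:     0  1  2  3  4  5  6  7  8  9 10 11 12
g(k):  0  1  0  1  0  1  0  1  0  1  0  1  0
So g(12) = 0.

0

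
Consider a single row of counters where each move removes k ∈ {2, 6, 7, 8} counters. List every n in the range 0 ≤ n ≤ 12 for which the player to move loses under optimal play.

0, 1, 4, 5

Grundy values for subtraction set {2, 6, 7, 8}:
g(0) = mex{} = 0
g(1) = mex{} = 0
g(2) = mex{0} = 1
g(3) = mex{0} = 1
g(4) = mex{1} = 0
g(5) = mex{1} = 0
g(6) = mex{0} = 1
g(7) = mex{0} = 1
g(8) = mex{0,1} = 2
g(9) = mex{0,1} = 2
g(10) = mex{0,1,2} = 3
g(11) = mex{0,1,2} = 3
g(12) = mex{0,1,3} = 2
The P-positions (g = 0) in 0..12 are 0, 1, 4, 5.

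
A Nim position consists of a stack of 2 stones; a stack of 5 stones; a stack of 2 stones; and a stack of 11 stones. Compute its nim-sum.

Compute the nim-sum pairwise:
2 XOR 5 = 7
7 XOR 2 = 5
5 XOR 11 = 14

14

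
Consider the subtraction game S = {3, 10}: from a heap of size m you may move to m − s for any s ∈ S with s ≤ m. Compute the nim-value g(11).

1

Grundy values for subtraction set {3, 10}:
g(0) = mex{} = 0
g(1) = mex{} = 0
g(2) = mex{} = 0
g(3) = mex{0} = 1
g(4) = mex{0} = 1
g(5) = mex{0} = 1
g(6) = mex{1} = 0
g(7) = mex{1} = 0
g(8) = mex{1} = 0
g(9) = mex{0} = 1
g(10) = mex{0} = 1
g(11) = mex{0} = 1
So g(11) = 1.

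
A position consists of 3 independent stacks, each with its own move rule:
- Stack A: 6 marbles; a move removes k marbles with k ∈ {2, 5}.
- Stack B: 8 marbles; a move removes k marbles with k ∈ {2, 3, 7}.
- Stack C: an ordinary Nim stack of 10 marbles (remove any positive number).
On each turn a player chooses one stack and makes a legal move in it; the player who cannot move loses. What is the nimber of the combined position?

For stack A, compute g(0), g(1), … with moves {2, 5}:
k:     0  1  2  3  4  5  6
g(k):  0  0  1  1  0  2  1
So g(6) = 1.
For stack B, compute g(0), g(1), … with moves {2, 3, 7}:
k:     0  1  2  3  4  5  6  7  8
g(k):  0  0  1  1  2  0  0  1  1
So g(8) = 1.
Stack C is a plain Nim stack of size 10, so its Grundy value is 10.
By the Sprague-Grundy theorem, the Grundy value of a sum of independent games is the XOR of the component values.
Combined value = 1 ⊕ 1 ⊕ 10 = 10.

10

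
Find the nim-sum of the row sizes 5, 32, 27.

62

Nim-sum: 5 ⊕ 32 ⊕ 27 = 62.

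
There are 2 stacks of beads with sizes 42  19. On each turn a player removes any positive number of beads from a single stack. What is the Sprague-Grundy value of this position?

Compute the nim-sum pairwise:
42 ⊕ 19 = 57

57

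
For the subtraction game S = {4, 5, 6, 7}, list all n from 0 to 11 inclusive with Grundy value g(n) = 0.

Grundy values for subtraction set {4, 5, 6, 7}:
g(0) = mex{} = 0
g(1) = mex{} = 0
g(2) = mex{} = 0
g(3) = mex{} = 0
g(4) = mex{0} = 1
g(5) = mex{0} = 1
g(6) = mex{0} = 1
g(7) = mex{0} = 1
g(8) = mex{0,1} = 2
g(9) = mex{0,1} = 2
g(10) = mex{0,1} = 2
g(11) = mex{1} = 0
The P-positions (g = 0) in 0..11 are 0, 1, 2, 3, 11.

0, 1, 2, 3, 11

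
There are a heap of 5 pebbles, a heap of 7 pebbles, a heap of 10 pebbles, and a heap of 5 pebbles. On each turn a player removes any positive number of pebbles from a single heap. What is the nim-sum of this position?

Compute the nim-sum pairwise:
5 ⊕ 7 = 2
2 ⊕ 10 = 8
8 ⊕ 5 = 13

13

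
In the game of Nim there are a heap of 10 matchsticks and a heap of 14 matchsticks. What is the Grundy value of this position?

4

Nim-sum: 10 ⊕ 14 = 4.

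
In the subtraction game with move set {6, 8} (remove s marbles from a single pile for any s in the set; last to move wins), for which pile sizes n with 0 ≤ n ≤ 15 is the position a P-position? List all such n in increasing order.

0, 1, 2, 3, 4, 5, 14, 15

Grundy values for subtraction set {6, 8}:
k:     0  1  2  3  4  5  6  7  8  9 10 11 12 13 14 15
g(k):  0  0  0  0  0  0  1  1  1  1  1  1  2  2  0  0
The P-positions (g = 0) in 0..15 are 0, 1, 2, 3, 4, 5, 14, 15.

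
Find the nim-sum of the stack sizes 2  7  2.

7

Compute the nim-sum pairwise:
2 XOR 7 = 5
5 XOR 2 = 7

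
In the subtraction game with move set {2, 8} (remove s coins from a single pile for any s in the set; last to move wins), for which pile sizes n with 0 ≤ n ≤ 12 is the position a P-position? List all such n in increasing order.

Build the Grundy sequence with g(k) = mex{g(k−s) : s ∈ {2, 8}, s ≤ k}:
g(0) = mex{} = 0
g(1) = mex{} = 0
g(2) = mex{0} = 1
g(3) = mex{0} = 1
g(4) = mex{1} = 0
g(5) = mex{1} = 0
g(6) = mex{0} = 1
g(7) = mex{0} = 1
g(8) = mex{0,1} = 2
g(9) = mex{0,1} = 2
g(10) = mex{1,2} = 0
g(11) = mex{1,2} = 0
g(12) = mex{0} = 1
The P-positions (g = 0) in 0..12 are 0, 1, 4, 5, 10, 11.

0, 1, 4, 5, 10, 11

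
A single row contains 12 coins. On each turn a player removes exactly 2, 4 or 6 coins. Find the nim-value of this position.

Compute g(0), g(1), … for moves {2, 4, 6}:
k:     0  1  2  3  4  5  6  7  8  9 10 11 12
g(k):  0  0  1  1  2  2  3  3  0  0  1  1  2
So g(12) = 2.

2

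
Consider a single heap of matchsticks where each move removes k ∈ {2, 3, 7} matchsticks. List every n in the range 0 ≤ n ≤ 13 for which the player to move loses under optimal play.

Build the Grundy sequence with g(k) = mex{g(k−s) : s ∈ {2, 3, 7}, s ≤ k}:
g(0) = mex{} = 0
g(1) = mex{} = 0
g(2) = mex{0} = 1
g(3) = mex{0} = 1
g(4) = mex{0,1} = 2
g(5) = mex{1} = 0
g(6) = mex{1,2} = 0
g(7) = mex{0,2} = 1
g(8) = mex{0} = 1
g(9) = mex{0,1} = 2
g(10) = mex{1} = 0
g(11) = mex{1,2} = 0
g(12) = mex{0,2} = 1
g(13) = mex{0} = 1
The P-positions (g = 0) in 0..13 are 0, 1, 5, 6, 10, 11.

0, 1, 5, 6, 10, 11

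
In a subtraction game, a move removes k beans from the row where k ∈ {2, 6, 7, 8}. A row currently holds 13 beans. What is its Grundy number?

Build the Grundy sequence with g(k) = mex{g(k−s) : s ∈ {2, 6, 7, 8}, s ≤ k}:
g(0) = mex{} = 0
g(1) = mex{} = 0
g(2) = mex{0} = 1
g(3) = mex{0} = 1
g(4) = mex{1} = 0
g(5) = mex{1} = 0
g(6) = mex{0} = 1
g(7) = mex{0} = 1
g(8) = mex{0,1} = 2
g(9) = mex{0,1} = 2
g(10) = mex{0,1,2} = 3
g(11) = mex{0,1,2} = 3
g(12) = mex{0,1,3} = 2
g(13) = mex{0,1,3} = 2
So g(13) = 2.

2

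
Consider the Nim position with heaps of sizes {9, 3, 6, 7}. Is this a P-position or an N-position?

Compute the nim-sum pairwise:
9 ^ 3 = 10
10 ^ 6 = 12
12 ^ 7 = 11
The nim-sum is 11 ≠ 0, so this is an N-position: the player to move can win.

N-position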